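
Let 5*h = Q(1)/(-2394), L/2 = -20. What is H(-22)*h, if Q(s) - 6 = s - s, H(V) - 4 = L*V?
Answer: -884/1995 ≈ -0.44311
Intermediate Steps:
L = -40 (L = 2*(-20) = -40)
H(V) = 4 - 40*V
Q(s) = 6 (Q(s) = 6 + (s - s) = 6 + 0 = 6)
h = -1/1995 (h = (6/(-2394))/5 = (6*(-1/2394))/5 = (1/5)*(-1/399) = -1/1995 ≈ -0.00050125)
H(-22)*h = (4 - 40*(-22))*(-1/1995) = (4 + 880)*(-1/1995) = 884*(-1/1995) = -884/1995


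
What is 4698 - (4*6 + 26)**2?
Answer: 2198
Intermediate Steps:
4698 - (4*6 + 26)**2 = 4698 - (24 + 26)**2 = 4698 - 1*50**2 = 4698 - 1*2500 = 4698 - 2500 = 2198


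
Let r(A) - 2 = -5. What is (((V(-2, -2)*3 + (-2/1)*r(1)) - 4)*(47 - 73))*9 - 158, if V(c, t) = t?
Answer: 778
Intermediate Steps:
r(A) = -3 (r(A) = 2 - 5 = -3)
(((V(-2, -2)*3 + (-2/1)*r(1)) - 4)*(47 - 73))*9 - 158 = (((-2*3 - 2/1*(-3)) - 4)*(47 - 73))*9 - 158 = (((-6 - 2*1*(-3)) - 4)*(-26))*9 - 158 = (((-6 - 2*(-3)) - 4)*(-26))*9 - 158 = (((-6 + 6) - 4)*(-26))*9 - 158 = ((0 - 4)*(-26))*9 - 158 = -4*(-26)*9 - 158 = 104*9 - 158 = 936 - 158 = 778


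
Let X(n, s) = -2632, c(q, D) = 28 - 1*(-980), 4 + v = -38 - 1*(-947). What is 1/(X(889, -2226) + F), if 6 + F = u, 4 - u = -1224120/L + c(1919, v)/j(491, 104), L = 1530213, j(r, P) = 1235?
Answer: -629937685/1659266084458 ≈ -0.00037965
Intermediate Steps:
v = 905 (v = -4 + (-38 - 1*(-947)) = -4 + (-38 + 947) = -4 + 909 = 905)
c(q, D) = 1008 (c(q, D) = 28 + 980 = 1008)
u = 2509528572/629937685 (u = 4 - (-1224120/1530213 + 1008/1235) = 4 - (-1224120*1/1530213 + 1008*(1/1235)) = 4 - (-408040/510071 + 1008/1235) = 4 - 1*10222168/629937685 = 4 - 10222168/629937685 = 2509528572/629937685 ≈ 3.9838)
F = -1270097538/629937685 (F = -6 + 2509528572/629937685 = -1270097538/629937685 ≈ -2.0162)
1/(X(889, -2226) + F) = 1/(-2632 - 1270097538/629937685) = 1/(-1659266084458/629937685) = -629937685/1659266084458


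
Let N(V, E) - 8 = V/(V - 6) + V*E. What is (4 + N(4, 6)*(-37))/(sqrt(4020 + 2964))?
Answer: -553*sqrt(194)/582 ≈ -13.234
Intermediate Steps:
N(V, E) = 8 + E*V + V/(-6 + V) (N(V, E) = 8 + (V/(V - 6) + V*E) = 8 + (V/(-6 + V) + E*V) = 8 + (E*V + V/(-6 + V)) = 8 + E*V + V/(-6 + V))
(4 + N(4, 6)*(-37))/(sqrt(4020 + 2964)) = (4 + ((-48 + 9*4 + 6*4**2 - 6*6*4)/(-6 + 4))*(-37))/(sqrt(4020 + 2964)) = (4 + ((-48 + 36 + 6*16 - 144)/(-2))*(-37))/(sqrt(6984)) = (4 - (-48 + 36 + 96 - 144)/2*(-37))/((6*sqrt(194))) = (4 - 1/2*(-60)*(-37))*(sqrt(194)/1164) = (4 + 30*(-37))*(sqrt(194)/1164) = (4 - 1110)*(sqrt(194)/1164) = -553*sqrt(194)/582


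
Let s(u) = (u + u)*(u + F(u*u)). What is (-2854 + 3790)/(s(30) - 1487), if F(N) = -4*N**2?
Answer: -936/194399687 ≈ -4.8148e-6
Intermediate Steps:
s(u) = 2*u*(u - 4*u**4) (s(u) = (u + u)*(u - 4*u**4) = (2*u)*(u - 4*u**4) = 2*u*(u - 4*u**4))
(-2854 + 3790)/(s(30) - 1487) = (-2854 + 3790)/(30**2*(2 - 8*30**3) - 1487) = 936/(900*(2 - 8*27000) - 1487) = 936/(900*(2 - 216000) - 1487) = 936/(900*(-215998) - 1487) = 936/(-194398200 - 1487) = 936/(-194399687) = 936*(-1/194399687) = -936/194399687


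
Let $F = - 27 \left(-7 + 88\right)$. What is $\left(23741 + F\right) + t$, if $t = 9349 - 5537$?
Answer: $25366$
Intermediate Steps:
$t = 3812$
$F = -2187$ ($F = \left(-27\right) 81 = -2187$)
$\left(23741 + F\right) + t = \left(23741 - 2187\right) + 3812 = 21554 + 3812 = 25366$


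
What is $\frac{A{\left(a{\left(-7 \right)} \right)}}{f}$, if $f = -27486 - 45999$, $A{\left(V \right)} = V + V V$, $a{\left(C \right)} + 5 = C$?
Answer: $- \frac{44}{24495} \approx -0.0017963$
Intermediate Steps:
$a{\left(C \right)} = -5 + C$
$A{\left(V \right)} = V + V^{2}$
$f = -73485$ ($f = -27486 - 45999 = -73485$)
$\frac{A{\left(a{\left(-7 \right)} \right)}}{f} = \frac{\left(-5 - 7\right) \left(1 - 12\right)}{-73485} = - 12 \left(1 - 12\right) \left(- \frac{1}{73485}\right) = \left(-12\right) \left(-11\right) \left(- \frac{1}{73485}\right) = 132 \left(- \frac{1}{73485}\right) = - \frac{44}{24495}$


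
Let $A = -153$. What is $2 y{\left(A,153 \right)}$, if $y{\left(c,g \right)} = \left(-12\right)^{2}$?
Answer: $288$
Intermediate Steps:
$y{\left(c,g \right)} = 144$
$2 y{\left(A,153 \right)} = 2 \cdot 144 = 288$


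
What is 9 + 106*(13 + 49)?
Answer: 6581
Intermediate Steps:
9 + 106*(13 + 49) = 9 + 106*62 = 9 + 6572 = 6581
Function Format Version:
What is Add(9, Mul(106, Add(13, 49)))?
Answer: 6581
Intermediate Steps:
Add(9, Mul(106, Add(13, 49))) = Add(9, Mul(106, 62)) = Add(9, 6572) = 6581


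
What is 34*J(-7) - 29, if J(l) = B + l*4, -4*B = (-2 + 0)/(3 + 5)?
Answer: -7831/8 ≈ -978.88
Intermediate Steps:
B = 1/16 (B = -(-2 + 0)/(4*(3 + 5)) = -(-1)/(2*8) = -1/4*(-1/4) = 1/16 ≈ 0.062500)
J(l) = 1/16 + 4*l (J(l) = 1/16 + l*4 = 1/16 + 4*l)
34*J(-7) - 29 = 34*(1/16 + 4*(-7)) - 29 = 34*(1/16 - 28) - 29 = 34*(-447/16) - 29 = -7599/8 - 29 = -7831/8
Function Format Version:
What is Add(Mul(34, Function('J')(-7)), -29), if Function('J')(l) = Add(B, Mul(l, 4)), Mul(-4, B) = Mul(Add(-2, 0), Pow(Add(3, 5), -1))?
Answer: Rational(-7831, 8) ≈ -978.88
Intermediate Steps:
B = Rational(1, 16) (B = Mul(Rational(-1, 4), Mul(Add(-2, 0), Pow(Add(3, 5), -1))) = Mul(Rational(-1, 4), Mul(-2, Pow(8, -1))) = Mul(Rational(-1, 4), Mul(-2, Rational(1, 8))) = Mul(Rational(-1, 4), Rational(-1, 4)) = Rational(1, 16) ≈ 0.062500)
Function('J')(l) = Add(Rational(1, 16), Mul(4, l)) (Function('J')(l) = Add(Rational(1, 16), Mul(l, 4)) = Add(Rational(1, 16), Mul(4, l)))
Add(Mul(34, Function('J')(-7)), -29) = Add(Mul(34, Add(Rational(1, 16), Mul(4, -7))), -29) = Add(Mul(34, Add(Rational(1, 16), -28)), -29) = Add(Mul(34, Rational(-447, 16)), -29) = Add(Rational(-7599, 8), -29) = Rational(-7831, 8)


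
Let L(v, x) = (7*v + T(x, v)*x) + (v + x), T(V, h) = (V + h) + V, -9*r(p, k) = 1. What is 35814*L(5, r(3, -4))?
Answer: 38058344/27 ≈ 1.4096e+6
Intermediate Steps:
r(p, k) = -⅑ (r(p, k) = -⅑*1 = -⅑)
T(V, h) = h + 2*V
L(v, x) = x + 8*v + x*(v + 2*x) (L(v, x) = (7*v + (v + 2*x)*x) + (v + x) = (7*v + x*(v + 2*x)) + (v + x) = x + 8*v + x*(v + 2*x))
35814*L(5, r(3, -4)) = 35814*(-⅑ + 8*5 - (5 + 2*(-⅑))/9) = 35814*(-⅑ + 40 - (5 - 2/9)/9) = 35814*(-⅑ + 40 - ⅑*43/9) = 35814*(-⅑ + 40 - 43/81) = 35814*(3188/81) = 38058344/27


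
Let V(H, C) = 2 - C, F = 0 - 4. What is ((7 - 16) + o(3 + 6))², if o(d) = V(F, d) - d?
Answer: 625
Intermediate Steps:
F = -4
o(d) = 2 - 2*d (o(d) = (2 - d) - d = 2 - 2*d)
((7 - 16) + o(3 + 6))² = ((7 - 16) + (2 - 2*(3 + 6)))² = (-9 + (2 - 2*9))² = (-9 + (2 - 18))² = (-9 - 16)² = (-25)² = 625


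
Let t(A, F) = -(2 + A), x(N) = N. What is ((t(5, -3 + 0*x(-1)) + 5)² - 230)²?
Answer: 51076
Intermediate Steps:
t(A, F) = -2 - A
((t(5, -3 + 0*x(-1)) + 5)² - 230)² = (((-2 - 1*5) + 5)² - 230)² = (((-2 - 5) + 5)² - 230)² = ((-7 + 5)² - 230)² = ((-2)² - 230)² = (4 - 230)² = (-226)² = 51076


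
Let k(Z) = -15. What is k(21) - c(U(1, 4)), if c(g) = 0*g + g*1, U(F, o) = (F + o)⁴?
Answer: -640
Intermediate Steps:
c(g) = g (c(g) = 0 + g = g)
k(21) - c(U(1, 4)) = -15 - (1 + 4)⁴ = -15 - 1*5⁴ = -15 - 1*625 = -15 - 625 = -640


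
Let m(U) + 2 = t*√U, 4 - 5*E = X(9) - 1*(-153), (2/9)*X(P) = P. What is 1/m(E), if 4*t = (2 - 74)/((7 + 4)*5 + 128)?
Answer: -18605/40621 + 183*I*√3790/81242 ≈ -0.45801 + 0.13867*I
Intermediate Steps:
X(P) = 9*P/2
E = -379/10 (E = ⅘ - ((9/2)*9 - 1*(-153))/5 = ⅘ - (81/2 + 153)/5 = ⅘ - ⅕*387/2 = ⅘ - 387/10 = -379/10 ≈ -37.900)
t = -6/61 (t = ((2 - 74)/((7 + 4)*5 + 128))/4 = (-72/(11*5 + 128))/4 = (-72/(55 + 128))/4 = (-72/183)/4 = (-72*1/183)/4 = (¼)*(-24/61) = -6/61 ≈ -0.098361)
m(U) = -2 - 6*√U/61
1/m(E) = 1/(-2 - 3*I*√3790/305)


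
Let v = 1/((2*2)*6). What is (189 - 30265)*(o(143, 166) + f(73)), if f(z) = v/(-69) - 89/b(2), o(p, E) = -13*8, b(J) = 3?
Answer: 1664353207/414 ≈ 4.0202e+6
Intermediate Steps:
o(p, E) = -104
v = 1/24 (v = 1/(4*6) = 1/24 ≈ 0.041667)
f(z) = -49129/1656 (f(z) = (1/24)/(-69) - 89/3 = (1/24)*(-1/69) - 89*⅓ = -1/1656 - 89/3 = -49129/1656)
(189 - 30265)*(o(143, 166) + f(73)) = (189 - 30265)*(-104 - 49129/1656) = -30076*(-221353/1656) = 1664353207/414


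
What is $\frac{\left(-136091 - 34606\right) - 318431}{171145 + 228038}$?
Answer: $- \frac{489128}{399183} \approx -1.2253$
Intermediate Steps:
$\frac{\left(-136091 - 34606\right) - 318431}{171145 + 228038} = \frac{-170697 - 318431}{399183} = \left(-489128\right) \frac{1}{399183} = - \frac{489128}{399183}$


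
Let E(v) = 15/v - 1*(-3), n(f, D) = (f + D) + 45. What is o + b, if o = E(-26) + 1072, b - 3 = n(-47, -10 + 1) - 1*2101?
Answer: -26899/26 ≈ -1034.6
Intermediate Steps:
n(f, D) = 45 + D + f (n(f, D) = (D + f) + 45 = 45 + D + f)
E(v) = 3 + 15/v (E(v) = 15/v + 3 = 3 + 15/v)
b = -2109 (b = 3 + ((45 + (-10 + 1) - 47) - 1*2101) = 3 + ((45 - 9 - 47) - 2101) = 3 + (-11 - 2101) = 3 - 2112 = -2109)
o = 27935/26 (o = (3 + 15/(-26)) + 1072 = (3 + 15*(-1/26)) + 1072 = (3 - 15/26) + 1072 = 63/26 + 1072 = 27935/26 ≈ 1074.4)
o + b = 27935/26 - 2109 = -26899/26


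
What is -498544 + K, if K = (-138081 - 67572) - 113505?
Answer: -817702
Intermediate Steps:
K = -319158 (K = -205653 - 113505 = -319158)
-498544 + K = -498544 - 319158 = -817702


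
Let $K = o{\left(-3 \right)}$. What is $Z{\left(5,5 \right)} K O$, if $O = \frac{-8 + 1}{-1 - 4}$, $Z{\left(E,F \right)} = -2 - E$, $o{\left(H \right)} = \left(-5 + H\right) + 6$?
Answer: $\frac{98}{5} \approx 19.6$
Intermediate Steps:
$o{\left(H \right)} = 1 + H$
$O = \frac{7}{5}$ ($O = - \frac{7}{-5} = \left(-7\right) \left(- \frac{1}{5}\right) = \frac{7}{5} \approx 1.4$)
$K = -2$ ($K = 1 - 3 = -2$)
$Z{\left(5,5 \right)} K O = \left(-2 - 5\right) \left(-2\right) \frac{7}{5} = \left(-7\right) \left(-2\right) \frac{7}{5} = 14 \cdot \frac{7}{5} = \frac{98}{5}$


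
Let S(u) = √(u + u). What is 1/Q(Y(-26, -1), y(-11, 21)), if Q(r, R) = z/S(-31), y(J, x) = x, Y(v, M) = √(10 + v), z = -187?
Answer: -I*√62/187 ≈ -0.042107*I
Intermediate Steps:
S(u) = √2*√u (S(u) = √(2*u) = √2*√u)
Q(r, R) = 187*I*√62/62 (Q(r, R) = -187*(-I*√62/62) = -(-187)*I*√62/62 = 187*I*√62/62)
1/Q(Y(-26, -1), y(-11, 21)) = 1/(187*I*√62/62) = -I*√62/187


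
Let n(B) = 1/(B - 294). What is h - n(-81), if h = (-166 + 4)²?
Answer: 9841501/375 ≈ 26244.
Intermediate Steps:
h = 26244 (h = (-162)² = 26244)
n(B) = 1/(-294 + B)
h - n(-81) = 26244 - 1/(-294 - 81) = 26244 - 1/(-375) = 26244 - 1*(-1/375) = 26244 + 1/375 = 9841501/375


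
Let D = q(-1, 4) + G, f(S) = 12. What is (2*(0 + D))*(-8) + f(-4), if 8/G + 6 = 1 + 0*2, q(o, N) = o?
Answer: 268/5 ≈ 53.600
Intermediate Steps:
G = -8/5 (G = 8/(-6 + (1 + 0*2)) = 8/(-6 + (1 + 0)) = 8/(-6 + 1) = 8/(-5) = 8*(-1/5) = -8/5 ≈ -1.6000)
D = -13/5 (D = -1 - 8/5 = -13/5 ≈ -2.6000)
(2*(0 + D))*(-8) + f(-4) = (2*(0 - 13/5))*(-8) + 12 = (2*(-13/5))*(-8) + 12 = -26/5*(-8) + 12 = 208/5 + 12 = 268/5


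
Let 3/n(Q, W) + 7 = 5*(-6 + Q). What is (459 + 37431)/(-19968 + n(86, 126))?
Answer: -4963590/2615807 ≈ -1.8975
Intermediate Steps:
n(Q, W) = 3/(-37 + 5*Q) (n(Q, W) = 3/(-7 + 5*(-6 + Q)) = 3/(-7 + (-30 + 5*Q)) = 3/(-37 + 5*Q))
(459 + 37431)/(-19968 + n(86, 126)) = (459 + 37431)/(-19968 + 3/(-37 + 5*86)) = 37890/(-19968 + 3/(-37 + 430)) = 37890/(-19968 + 3/393) = 37890/(-19968 + 3*(1/393)) = 37890/(-19968 + 1/131) = 37890/(-2615807/131) = 37890*(-131/2615807) = -4963590/2615807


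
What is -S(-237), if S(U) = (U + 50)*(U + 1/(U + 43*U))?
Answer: -42014429/948 ≈ -44319.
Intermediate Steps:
S(U) = (50 + U)*(U + 1/(44*U))
-S(-237) = -(1/44 + (-237)² + 50*(-237) + (25/22)/(-237)) = -(1/44 + 56169 - 11850 + (25/22)*(-1/237)) = -(1/44 + 56169 - 11850 - 25/5214) = -1*42014429/948 = -42014429/948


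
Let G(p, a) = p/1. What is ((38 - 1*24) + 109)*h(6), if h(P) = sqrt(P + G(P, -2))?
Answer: 246*sqrt(3) ≈ 426.08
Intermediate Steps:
G(p, a) = p (G(p, a) = p*1 = p)
h(P) = sqrt(2)*sqrt(P) (h(P) = sqrt(P + P) = sqrt(2*P) = sqrt(2)*sqrt(P))
((38 - 1*24) + 109)*h(6) = ((38 - 1*24) + 109)*(sqrt(2)*sqrt(6)) = ((38 - 24) + 109)*(2*sqrt(3)) = (14 + 109)*(2*sqrt(3)) = 123*(2*sqrt(3)) = 246*sqrt(3)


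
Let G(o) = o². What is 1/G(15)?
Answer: 1/225 ≈ 0.0044444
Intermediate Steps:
1/G(15) = 1/(15²) = 1/225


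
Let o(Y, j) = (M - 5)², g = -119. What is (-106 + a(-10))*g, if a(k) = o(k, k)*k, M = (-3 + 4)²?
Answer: 31654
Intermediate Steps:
M = 1 (M = 1² = 1)
o(Y, j) = 16 (o(Y, j) = (1 - 5)² = (-4)² = 16)
a(k) = 16*k
(-106 + a(-10))*g = (-106 + 16*(-10))*(-119) = (-106 - 160)*(-119) = -266*(-119) = 31654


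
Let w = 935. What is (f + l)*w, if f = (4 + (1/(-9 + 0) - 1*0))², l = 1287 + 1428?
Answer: 206765900/81 ≈ 2.5527e+6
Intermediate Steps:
l = 2715
f = 1225/81 (f = (4 + (1/(-9) + 0))² = (4 + (-⅑ + 0))² = (4 - ⅑)² = (35/9)² = 1225/81 ≈ 15.123)
(f + l)*w = (1225/81 + 2715)*935 = (221140/81)*935 = 206765900/81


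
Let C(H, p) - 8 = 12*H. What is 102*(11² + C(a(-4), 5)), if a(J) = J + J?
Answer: 3366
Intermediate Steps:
a(J) = 2*J
C(H, p) = 8 + 12*H
102*(11² + C(a(-4), 5)) = 102*(11² + (8 + 12*(2*(-4)))) = 102*(121 + (8 + 12*(-8))) = 102*(121 + (8 - 96)) = 102*(121 - 88) = 102*33 = 3366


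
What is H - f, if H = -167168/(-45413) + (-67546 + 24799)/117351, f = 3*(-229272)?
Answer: 1221856211529755/1776420321 ≈ 6.8782e+5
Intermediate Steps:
f = -687816
H = 5892020819/1776420321 (H = -167168*(-1/45413) - 42747*1/117351 = 167168/45413 - 14249/39117 = 5892020819/1776420321 ≈ 3.3168)
H - f = 5892020819/1776420321 - 1*(-687816) = 5892020819/1776420321 + 687816 = 1221856211529755/1776420321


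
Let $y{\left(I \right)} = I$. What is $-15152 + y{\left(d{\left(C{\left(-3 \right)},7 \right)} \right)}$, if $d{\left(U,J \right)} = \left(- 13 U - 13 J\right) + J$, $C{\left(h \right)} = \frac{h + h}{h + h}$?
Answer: $-15249$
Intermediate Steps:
$C{\left(h \right)} = 1$ ($C{\left(h \right)} = \frac{2 h}{2 h} = 2 h \frac{1}{2 h} = 1$)
$d{\left(U,J \right)} = - 13 U - 12 J$ ($d{\left(U,J \right)} = \left(- 13 J - 13 U\right) + J = - 13 U - 12 J$)
$-15152 + y{\left(d{\left(C{\left(-3 \right)},7 \right)} \right)} = -15152 - 97 = -15249$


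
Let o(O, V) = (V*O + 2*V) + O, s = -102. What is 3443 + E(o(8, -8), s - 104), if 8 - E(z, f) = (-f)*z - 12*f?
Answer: 15811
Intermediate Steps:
o(O, V) = O + 2*V + O*V (o(O, V) = (O*V + 2*V) + O = (2*V + O*V) + O = O + 2*V + O*V)
E(z, f) = 8 + 12*f + f*z (E(z, f) = 8 - ((-f)*z - 12*f) = 8 - (-f*z - 12*f) = 8 - (-12*f - f*z) = 8 + (12*f + f*z) = 8 + 12*f + f*z)
3443 + E(o(8, -8), s - 104) = 3443 + (8 + 12*(-102 - 104) + (-102 - 104)*(8 + 2*(-8) + 8*(-8))) = 3443 + (8 + 12*(-206) - 206*(8 - 16 - 64)) = 3443 + (8 - 2472 - 206*(-72)) = 3443 + (8 - 2472 + 14832) = 3443 + 12368 = 15811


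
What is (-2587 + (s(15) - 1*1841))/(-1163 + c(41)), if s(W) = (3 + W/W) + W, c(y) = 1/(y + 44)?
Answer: 374765/98854 ≈ 3.7911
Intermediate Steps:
c(y) = 1/(44 + y)
s(W) = 4 + W (s(W) = (3 + 1) + W = 4 + W)
(-2587 + (s(15) - 1*1841))/(-1163 + c(41)) = (-2587 + ((4 + 15) - 1*1841))/(-1163 + 1/(44 + 41)) = (-2587 + (19 - 1841))/(-1163 + 1/85) = (-2587 - 1822)/(-1163 + 1/85) = -4409/(-98854/85) = -4409*(-85/98854) = 374765/98854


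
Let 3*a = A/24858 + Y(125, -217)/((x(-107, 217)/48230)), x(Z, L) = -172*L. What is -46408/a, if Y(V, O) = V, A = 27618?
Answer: 1537762215312/1771807777 ≈ 867.91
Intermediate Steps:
a = -1771807777/33135714 (a = (27618/24858 + 125/((-172*217/48230)))/3 = (27618*(1/24858) + 125/((-37324*1/48230)))/3 = (4603/4143 + 125/(-2666/3445))/3 = (4603/4143 + 125*(-3445/2666))/3 = (4603/4143 - 430625/2666)/3 = (⅓)*(-1771807777/11045238) = -1771807777/33135714 ≈ -53.471)
-46408/a = -46408/(-1771807777/33135714) = -46408*(-33135714/1771807777) = 1537762215312/1771807777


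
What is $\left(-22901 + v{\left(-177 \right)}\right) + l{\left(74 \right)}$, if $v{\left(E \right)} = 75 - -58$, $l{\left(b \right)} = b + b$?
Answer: $-22620$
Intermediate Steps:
$l{\left(b \right)} = 2 b$
$v{\left(E \right)} = 133$ ($v{\left(E \right)} = 75 + 58 = 133$)
$\left(-22901 + v{\left(-177 \right)}\right) + l{\left(74 \right)} = \left(-22901 + 133\right) + 2 \cdot 74 = -22768 + 148 = -22620$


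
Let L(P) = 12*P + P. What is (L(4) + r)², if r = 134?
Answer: 34596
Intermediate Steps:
L(P) = 13*P
(L(4) + r)² = (13*4 + 134)² = (52 + 134)² = 186² = 34596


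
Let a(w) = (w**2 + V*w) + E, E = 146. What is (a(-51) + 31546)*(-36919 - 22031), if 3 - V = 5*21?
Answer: -2328230250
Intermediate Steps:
V = -102 (V = 3 - 5*21 = 3 - 1*105 = 3 - 105 = -102)
a(w) = 146 + w**2 - 102*w (a(w) = (w**2 - 102*w) + 146 = 146 + w**2 - 102*w)
(a(-51) + 31546)*(-36919 - 22031) = ((146 + (-51)**2 - 102*(-51)) + 31546)*(-36919 - 22031) = ((146 + 2601 + 5202) + 31546)*(-58950) = (7949 + 31546)*(-58950) = 39495*(-58950) = -2328230250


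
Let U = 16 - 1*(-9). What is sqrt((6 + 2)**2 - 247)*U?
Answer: 25*I*sqrt(183) ≈ 338.19*I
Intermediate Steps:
U = 25 (U = 16 + 9 = 25)
sqrt((6 + 2)**2 - 247)*U = sqrt((6 + 2)**2 - 247)*25 = sqrt(8**2 - 247)*25 = sqrt(64 - 247)*25 = sqrt(-183)*25 = (I*sqrt(183))*25 = 25*I*sqrt(183)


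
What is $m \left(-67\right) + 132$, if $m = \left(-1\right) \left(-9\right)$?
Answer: $-471$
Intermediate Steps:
$m = 9$
$m \left(-67\right) + 132 = 9 \left(-67\right) + 132 = -603 + 132 = -471$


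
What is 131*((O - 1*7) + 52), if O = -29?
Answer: 2096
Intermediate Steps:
131*((O - 1*7) + 52) = 131*((-29 - 1*7) + 52) = 131*((-29 - 7) + 52) = 131*(-36 + 52) = 131*16 = 2096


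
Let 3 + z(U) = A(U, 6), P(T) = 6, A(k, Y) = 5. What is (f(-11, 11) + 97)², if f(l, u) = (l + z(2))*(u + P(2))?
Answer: 3136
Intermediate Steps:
z(U) = 2 (z(U) = -3 + 5 = 2)
f(l, u) = (2 + l)*(6 + u) (f(l, u) = (l + 2)*(u + 6) = (2 + l)*(6 + u))
(f(-11, 11) + 97)² = ((12 + 2*11 + 6*(-11) - 11*11) + 97)² = ((12 + 22 - 66 - 121) + 97)² = (-153 + 97)² = (-56)² = 3136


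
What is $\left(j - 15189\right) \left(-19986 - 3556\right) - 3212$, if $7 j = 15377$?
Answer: $\frac{2141028248}{7} \approx 3.0586 \cdot 10^{8}$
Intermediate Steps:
$j = \frac{15377}{7}$ ($j = \frac{1}{7} \cdot 15377 = \frac{15377}{7} \approx 2196.7$)
$\left(j - 15189\right) \left(-19986 - 3556\right) - 3212 = \left(\frac{15377}{7} - 15189\right) \left(-19986 - 3556\right) - 3212 = \left(- \frac{90946}{7}\right) \left(-23542\right) - 3212 = \frac{2141050732}{7} - 3212 = \frac{2141028248}{7}$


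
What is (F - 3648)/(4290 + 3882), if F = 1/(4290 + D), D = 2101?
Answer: -23314367/52227252 ≈ -0.44640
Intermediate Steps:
F = 1/6391 (F = 1/(4290 + 2101) = 1/6391 ≈ 0.00015647)
(F - 3648)/(4290 + 3882) = (1/6391 - 3648)/(4290 + 3882) = -23314367/6391/8172 = -23314367/6391*1/8172 = -23314367/52227252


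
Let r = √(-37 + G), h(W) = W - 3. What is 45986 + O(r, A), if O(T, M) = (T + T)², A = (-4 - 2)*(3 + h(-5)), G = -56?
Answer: 45614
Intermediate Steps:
h(W) = -3 + W
A = 30 (A = (-4 - 2)*(3 + (-3 - 5)) = -6*(3 - 8) = -6*(-5) = 30)
r = I*√93 (r = √(-37 - 56) = √(-93) = I*√93 ≈ 9.6436*I)
O(T, M) = 4*T² (O(T, M) = (2*T)² = 4*T²)
45986 + O(r, A) = 45986 + 4*(I*√93)² = 45986 + 4*(-93) = 45986 - 372 = 45614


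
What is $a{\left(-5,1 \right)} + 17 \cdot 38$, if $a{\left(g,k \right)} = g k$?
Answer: $641$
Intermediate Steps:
$a{\left(-5,1 \right)} + 17 \cdot 38 = \left(-5\right) 1 + 17 \cdot 38 = -5 + 646 = 641$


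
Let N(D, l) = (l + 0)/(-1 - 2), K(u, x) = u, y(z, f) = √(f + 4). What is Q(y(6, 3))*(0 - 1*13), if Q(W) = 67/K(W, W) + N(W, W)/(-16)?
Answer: -41899*√7/336 ≈ -329.92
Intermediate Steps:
y(z, f) = √(4 + f)
N(D, l) = -l/3 (N(D, l) = l/(-3) = l*(-⅓) = -l/3)
Q(W) = 67/W + W/48 (Q(W) = 67/W - W/3/(-16) = 67/W - W/3*(-1/16) = 67/W + W/48)
Q(y(6, 3))*(0 - 1*13) = (67/(√(4 + 3)) + √(4 + 3)/48)*(0 - 1*13) = (67/(√7) + √7/48)*(0 - 13) = (67*(√7/7) + √7/48)*(-13) = (67*√7/7 + √7/48)*(-13) = (3223*√7/336)*(-13) = -41899*√7/336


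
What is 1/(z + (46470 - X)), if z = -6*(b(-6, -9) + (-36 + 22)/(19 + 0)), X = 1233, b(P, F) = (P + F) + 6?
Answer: 19/860613 ≈ 2.2077e-5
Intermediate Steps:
b(P, F) = 6 + F + P (b(P, F) = (F + P) + 6 = 6 + F + P)
z = 1110/19 (z = -6*((6 - 9 - 6) + (-36 + 22)/(19 + 0)) = -6*(-9 - 14/19) = -6*(-185/19) = 1110/19 ≈ 58.421)
1/(z + (46470 - X)) = 1/(1110/19 + (46470 - 1*1233)) = 1/(1110/19 + (46470 - 1233)) = 1/(1110/19 + 45237) = 1/(860613/19) = 19/860613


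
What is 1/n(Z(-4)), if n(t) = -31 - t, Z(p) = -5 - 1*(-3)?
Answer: -1/29 ≈ -0.034483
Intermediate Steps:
Z(p) = -2 (Z(p) = -5 + 3 = -2)
1/n(Z(-4)) = 1/(-31 - 1*(-2)) = 1/(-31 + 2) = 1/(-29) = -1/29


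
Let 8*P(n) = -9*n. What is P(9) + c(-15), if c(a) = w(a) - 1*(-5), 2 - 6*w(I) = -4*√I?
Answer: -115/24 + 2*I*√15/3 ≈ -4.7917 + 2.582*I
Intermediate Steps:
P(n) = -9*n/8 (P(n) = (-9*n)/8 = -9*n/8)
w(I) = ⅓ + 2*√I/3 (w(I) = ⅓ - (-2)*√I/3 = ⅓ + 2*√I/3)
c(a) = 16/3 + 2*√a/3 (c(a) = (⅓ + 2*√a/3) - 1*(-5) = (⅓ + 2*√a/3) + 5 = 16/3 + 2*√a/3)
P(9) + c(-15) = -9/8*9 + (16/3 + 2*√(-15)/3) = -81/8 + (16/3 + 2*(I*√15)/3) = -81/8 + (16/3 + 2*I*√15/3) = -115/24 + 2*I*√15/3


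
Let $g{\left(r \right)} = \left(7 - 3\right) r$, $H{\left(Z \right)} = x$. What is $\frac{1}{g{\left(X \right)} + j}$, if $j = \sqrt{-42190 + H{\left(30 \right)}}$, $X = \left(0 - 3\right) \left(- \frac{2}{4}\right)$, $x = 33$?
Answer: $\frac{6}{42193} - \frac{i \sqrt{42157}}{42193} \approx 0.0001422 - 0.0048662 i$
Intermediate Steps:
$H{\left(Z \right)} = 33$
$X = \frac{3}{2}$ ($X = - 3 \left(\left(-2\right) \frac{1}{4}\right) = \left(-3\right) \left(- \frac{1}{2}\right) = \frac{3}{2} \approx 1.5$)
$g{\left(r \right)} = 4 r$
$j = i \sqrt{42157}$ ($j = \sqrt{-42190 + 33} = \sqrt{-42157} = i \sqrt{42157} \approx 205.32 i$)
$\frac{1}{g{\left(X \right)} + j} = \frac{1}{4 \cdot \frac{3}{2} + i \sqrt{42157}} = \frac{1}{6 + i \sqrt{42157}}$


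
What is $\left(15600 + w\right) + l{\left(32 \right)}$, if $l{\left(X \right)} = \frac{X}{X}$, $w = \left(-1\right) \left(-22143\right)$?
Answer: $37744$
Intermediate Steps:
$w = 22143$
$l{\left(X \right)} = 1$
$\left(15600 + w\right) + l{\left(32 \right)} = \left(15600 + 22143\right) + 1 = 37743 + 1 = 37744$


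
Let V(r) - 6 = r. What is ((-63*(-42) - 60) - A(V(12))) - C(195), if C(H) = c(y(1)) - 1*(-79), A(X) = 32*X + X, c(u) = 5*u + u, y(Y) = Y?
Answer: 1907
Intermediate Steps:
V(r) = 6 + r
c(u) = 6*u
A(X) = 33*X
C(H) = 85 (C(H) = 6*1 - 1*(-79) = 6 + 79 = 85)
((-63*(-42) - 60) - A(V(12))) - C(195) = ((-63*(-42) - 60) - 33*(6 + 12)) - 1*85 = ((2646 - 60) - 33*18) - 85 = (2586 - 1*594) - 85 = (2586 - 594) - 85 = 1992 - 85 = 1907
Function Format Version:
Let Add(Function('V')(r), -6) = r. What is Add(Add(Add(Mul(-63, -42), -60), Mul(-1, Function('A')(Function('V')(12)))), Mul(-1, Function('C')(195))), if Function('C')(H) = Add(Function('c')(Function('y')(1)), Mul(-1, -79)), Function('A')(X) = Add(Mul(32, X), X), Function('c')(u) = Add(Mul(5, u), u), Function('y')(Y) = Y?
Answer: 1907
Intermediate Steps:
Function('V')(r) = Add(6, r)
Function('c')(u) = Mul(6, u)
Function('A')(X) = Mul(33, X)
Function('C')(H) = 85 (Function('C')(H) = Add(Mul(6, 1), Mul(-1, -79)) = Add(6, 79) = 85)
Add(Add(Add(Mul(-63, -42), -60), Mul(-1, Function('A')(Function('V')(12)))), Mul(-1, Function('C')(195))) = Add(Add(Add(Mul(-63, -42), -60), Mul(-1, Mul(33, Add(6, 12)))), Mul(-1, 85)) = Add(Add(Add(2646, -60), Mul(-1, Mul(33, 18))), -85) = Add(Add(2586, Mul(-1, 594)), -85) = Add(Add(2586, -594), -85) = Add(1992, -85) = 1907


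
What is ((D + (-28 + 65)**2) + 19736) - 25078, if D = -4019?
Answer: -7992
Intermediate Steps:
((D + (-28 + 65)**2) + 19736) - 25078 = ((-4019 + (-28 + 65)**2) + 19736) - 25078 = ((-4019 + 37**2) + 19736) - 25078 = ((-4019 + 1369) + 19736) - 25078 = (-2650 + 19736) - 25078 = 17086 - 25078 = -7992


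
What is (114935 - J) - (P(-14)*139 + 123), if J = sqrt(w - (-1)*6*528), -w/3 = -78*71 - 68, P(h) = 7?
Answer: 113839 - sqrt(19986) ≈ 1.1370e+5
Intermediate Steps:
w = 16818 (w = -3*(-78*71 - 68) = -3*(-5538 - 68) = -3*(-5606) = 16818)
J = sqrt(19986) (J = sqrt(16818 - (-1)*6*528) = sqrt(16818 - (-1)*3168) = sqrt(16818 - 1*(-3168)) = sqrt(16818 + 3168) = sqrt(19986) ≈ 141.37)
(114935 - J) - (P(-14)*139 + 123) = (114935 - sqrt(19986)) - (7*139 + 123) = (114935 - sqrt(19986)) - (973 + 123) = (114935 - sqrt(19986)) - 1*1096 = (114935 - sqrt(19986)) - 1096 = 113839 - sqrt(19986)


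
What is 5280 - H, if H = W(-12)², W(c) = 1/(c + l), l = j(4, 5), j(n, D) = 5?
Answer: 258719/49 ≈ 5280.0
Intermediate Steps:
l = 5
W(c) = 1/(5 + c) (W(c) = 1/(c + 5) = 1/(5 + c))
H = 1/49 (H = (1/(5 - 12))² = (1/(-7))² = (-⅐)² = 1/49 ≈ 0.020408)
5280 - H = 5280 - 1*1/49 = 5280 - 1/49 = 258719/49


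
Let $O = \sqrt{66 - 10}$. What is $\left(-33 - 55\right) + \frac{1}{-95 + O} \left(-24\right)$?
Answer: $- \frac{786992}{8969} + \frac{48 \sqrt{14}}{8969} \approx -87.726$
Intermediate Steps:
$O = 2 \sqrt{14}$ ($O = \sqrt{56} = 2 \sqrt{14} \approx 7.4833$)
$\left(-33 - 55\right) + \frac{1}{-95 + O} \left(-24\right) = \left(-33 - 55\right) + \frac{1}{-95 + 2 \sqrt{14}} \left(-24\right) = -88 - \frac{24}{-95 + 2 \sqrt{14}}$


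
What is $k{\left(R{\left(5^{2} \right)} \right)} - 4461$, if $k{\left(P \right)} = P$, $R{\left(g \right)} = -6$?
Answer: $-4467$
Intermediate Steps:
$k{\left(R{\left(5^{2} \right)} \right)} - 4461 = -6 - 4461 = -4467$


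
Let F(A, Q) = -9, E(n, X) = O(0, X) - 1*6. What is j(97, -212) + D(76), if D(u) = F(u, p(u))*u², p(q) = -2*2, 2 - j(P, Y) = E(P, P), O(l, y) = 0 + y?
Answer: -52073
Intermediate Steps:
O(l, y) = y
E(n, X) = -6 + X (E(n, X) = X - 1*6 = X - 6 = -6 + X)
j(P, Y) = 8 - P (j(P, Y) = 2 - (-6 + P) = 2 + (6 - P) = 8 - P)
p(q) = -4
D(u) = -9*u²
j(97, -212) + D(76) = (8 - 1*97) - 9*76² = (8 - 97) - 9*5776 = -89 - 51984 = -52073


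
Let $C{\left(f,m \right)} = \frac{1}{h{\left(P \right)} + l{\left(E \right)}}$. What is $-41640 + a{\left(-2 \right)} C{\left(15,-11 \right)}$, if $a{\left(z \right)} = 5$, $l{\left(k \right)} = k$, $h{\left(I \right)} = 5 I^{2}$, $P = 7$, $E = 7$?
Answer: $- \frac{10493275}{252} \approx -41640.0$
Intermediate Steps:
$C{\left(f,m \right)} = \frac{1}{252}$ ($C{\left(f,m \right)} = \frac{1}{5 \cdot 7^{2} + 7} = \frac{1}{5 \cdot 49 + 7} = \frac{1}{245 + 7} = \frac{1}{252}$)
$-41640 + a{\left(-2 \right)} C{\left(15,-11 \right)} = -41640 + 5 \cdot \frac{1}{252} = -41640 + \frac{5}{252} = - \frac{10493275}{252}$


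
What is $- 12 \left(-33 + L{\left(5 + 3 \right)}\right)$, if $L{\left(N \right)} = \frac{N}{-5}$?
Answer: $\frac{2076}{5} \approx 415.2$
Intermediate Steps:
$L{\left(N \right)} = - \frac{N}{5}$ ($L{\left(N \right)} = N \left(- \frac{1}{5}\right) = - \frac{N}{5}$)
$- 12 \left(-33 + L{\left(5 + 3 \right)}\right) = - 12 \left(-33 - \frac{5 + 3}{5}\right) = - 12 \left(-33 - \frac{8}{5}\right) = \left(-12\right) \left(- \frac{173}{5}\right) = \frac{2076}{5}$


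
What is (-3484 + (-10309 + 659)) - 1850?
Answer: -14984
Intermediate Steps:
(-3484 + (-10309 + 659)) - 1850 = (-3484 - 9650) - 1850 = -13134 - 1850 = -14984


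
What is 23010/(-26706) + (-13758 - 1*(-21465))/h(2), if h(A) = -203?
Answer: -5011766/129079 ≈ -38.827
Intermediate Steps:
23010/(-26706) + (-13758 - 1*(-21465))/h(2) = 23010/(-26706) + (-13758 - 1*(-21465))/(-203) = 23010*(-1/26706) + (-13758 + 21465)*(-1/203) = -3835/4451 + 7707*(-1/203) = -3835/4451 - 1101/29 = -5011766/129079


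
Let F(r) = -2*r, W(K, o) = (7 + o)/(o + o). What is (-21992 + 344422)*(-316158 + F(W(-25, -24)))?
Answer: -1223268627935/12 ≈ -1.0194e+11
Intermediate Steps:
W(K, o) = (7 + o)/(2*o) (W(K, o) = (7 + o)/((2*o)) = (7 + o)*(1/(2*o)) = (7 + o)/(2*o))
(-21992 + 344422)*(-316158 + F(W(-25, -24))) = (-21992 + 344422)*(-316158 - (7 - 24)/(-24)) = 322430*(-316158 - (-1)*(-17)/24) = 322430*(-316158 - 2*17/48) = 322430*(-316158 - 17/24) = 322430*(-7587809/24) = -1223268627935/12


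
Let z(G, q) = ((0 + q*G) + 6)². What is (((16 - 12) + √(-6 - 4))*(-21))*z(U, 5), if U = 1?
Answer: -10164 - 2541*I*√10 ≈ -10164.0 - 8035.3*I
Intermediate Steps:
z(G, q) = (6 + G*q)² (z(G, q) = ((0 + G*q) + 6)² = (G*q + 6)² = (6 + G*q)²)
(((16 - 12) + √(-6 - 4))*(-21))*z(U, 5) = (((16 - 12) + √(-6 - 4))*(-21))*(6 + 1*5)² = ((4 + √(-10))*(-21))*(6 + 5)² = ((4 + I*√10)*(-21))*11² = (-84 - 21*I*√10)*121 = -10164 - 2541*I*√10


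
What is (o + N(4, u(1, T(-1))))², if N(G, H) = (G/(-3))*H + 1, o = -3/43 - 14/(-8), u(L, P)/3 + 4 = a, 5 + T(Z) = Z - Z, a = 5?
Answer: 51529/29584 ≈ 1.7418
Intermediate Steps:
T(Z) = -5 (T(Z) = -5 + (Z - Z) = -5 + 0 = -5)
u(L, P) = 3 (u(L, P) = -12 + 3*5 = -12 + 15 = 3)
o = 289/172 (o = -3*1/43 - 14*(-⅛) = -3/43 + 7/4 = 289/172 ≈ 1.6802)
N(G, H) = 1 - G*H/3 (N(G, H) = (G*(-⅓))*H + 1 = (-G/3)*H + 1 = -G*H/3 + 1 = 1 - G*H/3)
(o + N(4, u(1, T(-1))))² = (289/172 + (1 - ⅓*4*3))² = (289/172 + (1 - 4))² = (289/172 - 3)² = (-227/172)² = 51529/29584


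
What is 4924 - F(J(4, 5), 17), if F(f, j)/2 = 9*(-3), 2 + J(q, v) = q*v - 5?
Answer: 4978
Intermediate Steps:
J(q, v) = -7 + q*v (J(q, v) = -2 + (q*v - 5) = -2 + (-5 + q*v) = -7 + q*v)
F(f, j) = -54 (F(f, j) = 2*(9*(-3)) = 2*(-27) = -54)
4924 - F(J(4, 5), 17) = 4924 - 1*(-54) = 4924 + 54 = 4978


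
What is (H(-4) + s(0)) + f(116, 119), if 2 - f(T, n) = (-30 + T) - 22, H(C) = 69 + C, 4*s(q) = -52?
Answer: -10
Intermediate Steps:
s(q) = -13 (s(q) = (¼)*(-52) = -13)
f(T, n) = 54 - T (f(T, n) = 2 - ((-30 + T) - 22) = 2 - (-52 + T) = 2 + (52 - T) = 54 - T)
(H(-4) + s(0)) + f(116, 119) = ((69 - 4) - 13) + (54 - 1*116) = (65 - 13) + (54 - 116) = 52 - 62 = -10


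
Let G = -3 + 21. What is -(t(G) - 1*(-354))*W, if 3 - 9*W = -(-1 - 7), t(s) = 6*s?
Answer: 770/3 ≈ 256.67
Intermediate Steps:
G = 18
W = -5/9 (W = ⅓ - (-1)*(-1 - 7)/9 = ⅓ - (-1)*(-8)/9 = ⅓ - ⅑*8 = ⅓ - 8/9 = -5/9 ≈ -0.55556)
-(t(G) - 1*(-354))*W = -(6*18 - 1*(-354))*(-5)/9 = -(108 + 354)*(-5)/9 = -462*(-5)/9 = -1*(-770/3) = 770/3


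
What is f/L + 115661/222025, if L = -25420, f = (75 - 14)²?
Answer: 422789519/1128775100 ≈ 0.37456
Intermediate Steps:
f = 3721 (f = 61² = 3721)
f/L + 115661/222025 = 3721/(-25420) + 115661/222025 = 3721*(-1/25420) + 115661*(1/222025) = -3721/25420 + 115661/222025 = 422789519/1128775100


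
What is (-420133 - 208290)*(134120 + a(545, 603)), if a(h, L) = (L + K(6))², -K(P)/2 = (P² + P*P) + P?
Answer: -209848663967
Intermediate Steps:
K(P) = -4*P² - 2*P (K(P) = -2*((P² + P*P) + P) = -2*((P² + P²) + P) = -2*(2*P² + P) = -2*(P + 2*P²) = -4*P² - 2*P)
a(h, L) = (-156 + L)² (a(h, L) = (L - 2*6*(1 + 2*6))² = (L - 2*6*(1 + 12))² = (L - 2*6*13)² = (L - 156)² = (-156 + L)²)
(-420133 - 208290)*(134120 + a(545, 603)) = (-420133 - 208290)*(134120 + (-156 + 603)²) = -628423*(134120 + 447²) = -628423*(134120 + 199809) = -628423*333929 = -209848663967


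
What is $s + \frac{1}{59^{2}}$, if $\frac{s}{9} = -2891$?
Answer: $- \frac{90572138}{3481} \approx -26019.0$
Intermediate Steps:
$s = -26019$ ($s = 9 \left(-2891\right) = -26019$)
$s + \frac{1}{59^{2}} = -26019 + \frac{1}{59^{2}} = -26019 + \frac{1}{3481} = - \frac{90572138}{3481}$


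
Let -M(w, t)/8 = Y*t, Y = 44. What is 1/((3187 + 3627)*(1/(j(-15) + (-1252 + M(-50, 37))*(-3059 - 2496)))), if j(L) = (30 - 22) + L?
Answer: 79303173/6814 ≈ 11638.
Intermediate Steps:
M(w, t) = -352*t
j(L) = 8 + L
1/((3187 + 3627)*(1/(j(-15) + (-1252 + M(-50, 37))*(-3059 - 2496)))) = 1/((3187 + 3627)*(1/((8 - 15) + (-1252 - 352*37)*(-3059 - 2496)))) = 1/(6814*(1/(-7 + (-1252 - 13024)*(-5555)))) = 1/(6814*(1/(-7 - 14276*(-5555)))) = 1/(6814*(1/(-7 + 79303180))) = 1/(6814*(1/79303173)) = (1/6814)*79303173 = 79303173/6814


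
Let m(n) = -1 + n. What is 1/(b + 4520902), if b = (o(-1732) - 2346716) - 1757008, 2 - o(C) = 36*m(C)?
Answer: 1/479568 ≈ 2.0852e-6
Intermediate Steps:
o(C) = 38 - 36*C (o(C) = 2 - 36*(-1 + C) = 2 - (-36 + 36*C) = 2 + (36 - 36*C) = 38 - 36*C)
b = -4041334 (b = ((38 - 36*(-1732)) - 2346716) - 1757008 = ((38 + 62352) - 2346716) - 1757008 = (62390 - 2346716) - 1757008 = -2284326 - 1757008 = -4041334)
1/(b + 4520902) = 1/(-4041334 + 4520902) = 1/479568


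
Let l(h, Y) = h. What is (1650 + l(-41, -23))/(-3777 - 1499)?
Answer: -1609/5276 ≈ -0.30497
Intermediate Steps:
(1650 + l(-41, -23))/(-3777 - 1499) = (1650 - 41)/(-3777 - 1499) = 1609/(-5276) = 1609*(-1/5276) = -1609/5276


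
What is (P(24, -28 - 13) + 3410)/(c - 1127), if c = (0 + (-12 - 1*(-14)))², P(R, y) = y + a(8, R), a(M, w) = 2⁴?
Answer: -3385/1123 ≈ -3.0142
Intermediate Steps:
a(M, w) = 16
P(R, y) = 16 + y (P(R, y) = y + 16 = 16 + y)
c = 4 (c = (0 + (-12 + 14))² = (0 + 2)² = 2² = 4)
(P(24, -28 - 13) + 3410)/(c - 1127) = ((16 + (-28 - 13)) + 3410)/(4 - 1127) = ((16 - 41) + 3410)/(-1123) = (-25 + 3410)*(-1/1123) = 3385*(-1/1123) = -3385/1123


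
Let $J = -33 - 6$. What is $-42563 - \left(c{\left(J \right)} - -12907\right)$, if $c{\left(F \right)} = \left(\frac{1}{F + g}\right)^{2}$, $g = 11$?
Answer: $- \frac{43488481}{784} \approx -55470.0$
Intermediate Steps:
$J = -39$ ($J = -33 - 6 = -39$)
$c{\left(F \right)} = \frac{1}{\left(11 + F\right)^{2}}$ ($c{\left(F \right)} = \left(\frac{1}{F + 11}\right)^{2} = \left(\frac{1}{11 + F}\right)^{2} = \frac{1}{\left(11 + F\right)^{2}}$)
$-42563 - \left(c{\left(J \right)} - -12907\right) = -42563 - \left(\frac{1}{\left(11 - 39\right)^{2}} - -12907\right) = -42563 - \left(\frac{1}{784} + 12907\right) = -42563 - \frac{10119089}{784} = - \frac{43488481}{784}$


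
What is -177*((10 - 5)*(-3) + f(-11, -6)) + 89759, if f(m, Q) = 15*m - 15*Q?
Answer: 105689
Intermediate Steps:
f(m, Q) = -15*Q + 15*m
-177*((10 - 5)*(-3) + f(-11, -6)) + 89759 = -177*((10 - 5)*(-3) + (-15*(-6) + 15*(-11))) + 89759 = -177*(5*(-3) + (90 - 165)) + 89759 = -177*(-15 - 75) + 89759 = -177*(-90) + 89759 = 15930 + 89759 = 105689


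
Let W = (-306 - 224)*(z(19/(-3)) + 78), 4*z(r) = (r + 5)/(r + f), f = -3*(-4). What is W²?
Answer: 493155062500/289 ≈ 1.7064e+9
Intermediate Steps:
f = 12
z(r) = (5 + r)/(4*(12 + r)) (z(r) = ((r + 5)/(r + 12))/4 = ((5 + r)/(12 + r))/4 = (5 + r)/(4*(12 + r)))
W = -702250/17 (W = (-306 - 224)*((5 + 19/(-3))/(4*(12 + 19/(-3))) + 78) = -530*((5 + 19*(-⅓))/(4*(12 + 19*(-⅓))) + 78) = -530*((5 - 19/3)/(4*(12 - 19/3)) + 78) = -530*((¼)*(-4/3)/(17/3) + 78) = -530*((¼)*(3/17)*(-4/3) + 78) = -530*(-1/17 + 78) = -530*1325/17 = -702250/17 ≈ -41309.)
W² = (-702250/17)² = 493155062500/289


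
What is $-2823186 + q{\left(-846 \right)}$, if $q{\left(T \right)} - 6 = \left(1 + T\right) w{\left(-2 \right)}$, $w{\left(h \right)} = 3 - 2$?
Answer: $-2824025$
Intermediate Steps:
$w{\left(h \right)} = 1$
$q{\left(T \right)} = 7 + T$ ($q{\left(T \right)} = 6 + \left(1 + T\right) 1 = 6 + \left(1 + T\right) = 7 + T$)
$-2823186 + q{\left(-846 \right)} = -2823186 + \left(7 - 846\right) = -2823186 - 839 = -2824025$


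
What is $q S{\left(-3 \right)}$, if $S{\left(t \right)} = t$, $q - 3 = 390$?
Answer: $-1179$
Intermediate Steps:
$q = 393$ ($q = 3 + 390 = 393$)
$q S{\left(-3 \right)} = 393 \left(-3\right) = -1179$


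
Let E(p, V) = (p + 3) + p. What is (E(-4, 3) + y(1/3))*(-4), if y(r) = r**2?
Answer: 176/9 ≈ 19.556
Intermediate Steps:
E(p, V) = 3 + 2*p (E(p, V) = (3 + p) + p = 3 + 2*p)
(E(-4, 3) + y(1/3))*(-4) = ((3 + 2*(-4)) + (1/3)**2)*(-4) = ((3 - 8) + (1/3)**2)*(-4) = (-5 + 1/9)*(-4) = -44/9*(-4) = 176/9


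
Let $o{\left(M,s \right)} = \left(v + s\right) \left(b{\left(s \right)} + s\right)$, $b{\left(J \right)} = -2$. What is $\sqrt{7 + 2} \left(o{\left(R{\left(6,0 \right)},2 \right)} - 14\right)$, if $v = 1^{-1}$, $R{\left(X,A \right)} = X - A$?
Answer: $-42$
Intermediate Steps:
$v = 1$
$o{\left(M,s \right)} = \left(1 + s\right) \left(-2 + s\right)$
$\sqrt{7 + 2} \left(o{\left(R{\left(6,0 \right)},2 \right)} - 14\right) = \sqrt{7 + 2} \left(\left(-2 + 2^{2} - 2\right) - 14\right) = \sqrt{9} \left(\left(-2 + 4 - 2\right) - 14\right) = 3 \left(0 - 14\right) = 3 \left(-14\right) = -42$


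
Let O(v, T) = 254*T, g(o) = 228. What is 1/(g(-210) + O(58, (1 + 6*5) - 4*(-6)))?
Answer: 1/14198 ≈ 7.0432e-5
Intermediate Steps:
1/(g(-210) + O(58, (1 + 6*5) - 4*(-6))) = 1/(228 + 254*((1 + 6*5) - 4*(-6))) = 1/(228 + 254*((1 + 30) + 24)) = 1/(228 + 254*(31 + 24)) = 1/(228 + 254*55) = 1/(228 + 13970) = 1/14198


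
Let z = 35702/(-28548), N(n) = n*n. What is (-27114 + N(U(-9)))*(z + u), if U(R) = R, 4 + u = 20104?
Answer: -2585161726039/4758 ≈ -5.4333e+8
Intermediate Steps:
u = 20100 (u = -4 + 20104 = 20100)
N(n) = n**2
z = -17851/14274 (z = 35702*(-1/28548) = -17851/14274 ≈ -1.2506)
(-27114 + N(U(-9)))*(z + u) = (-27114 + (-9)**2)*(-17851/14274 + 20100) = (-27114 + 81)*(286889549/14274) = -27033*286889549/14274 = -2585161726039/4758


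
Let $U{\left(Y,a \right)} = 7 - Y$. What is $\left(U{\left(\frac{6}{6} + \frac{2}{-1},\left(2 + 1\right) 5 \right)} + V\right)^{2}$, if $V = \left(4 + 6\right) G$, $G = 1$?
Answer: $324$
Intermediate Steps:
$V = 10$ ($V = \left(4 + 6\right) 1 = 10 \cdot 1 = 10$)
$\left(U{\left(\frac{6}{6} + \frac{2}{-1},\left(2 + 1\right) 5 \right)} + V\right)^{2} = \left(\left(7 - \left(\frac{6}{6} + \frac{2}{-1}\right)\right) + 10\right)^{2} = \left(\left(7 - \left(6 \cdot \frac{1}{6} + 2 \left(-1\right)\right)\right) + 10\right)^{2} = \left(\left(7 - \left(1 - 2\right)\right) + 10\right)^{2} = \left(\left(7 - -1\right) + 10\right)^{2} = \left(\left(7 + 1\right) + 10\right)^{2} = \left(8 + 10\right)^{2} = 18^{2} = 324$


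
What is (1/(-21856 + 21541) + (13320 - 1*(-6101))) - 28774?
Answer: -2946196/315 ≈ -9353.0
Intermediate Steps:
(1/(-21856 + 21541) + (13320 - 1*(-6101))) - 28774 = (1/(-315) + (13320 + 6101)) - 28774 = (-1/315 + 19421) - 28774 = 6117614/315 - 28774 = -2946196/315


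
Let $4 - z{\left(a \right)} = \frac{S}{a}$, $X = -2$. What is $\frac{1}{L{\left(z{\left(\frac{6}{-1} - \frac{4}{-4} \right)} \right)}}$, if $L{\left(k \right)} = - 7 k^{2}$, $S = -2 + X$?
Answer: $- \frac{25}{1792} \approx -0.013951$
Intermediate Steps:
$S = -4$ ($S = -2 - 2 = -4$)
$z{\left(a \right)} = 4 + \frac{4}{a}$ ($z{\left(a \right)} = 4 - - \frac{4}{a} = 4 + \frac{4}{a}$)
$\frac{1}{L{\left(z{\left(\frac{6}{-1} - \frac{4}{-4} \right)} \right)}} = \frac{1}{\left(-7\right) \left(4 + \frac{4}{\frac{6}{-1} - \frac{4}{-4}}\right)^{2}} = \frac{1}{\left(-7\right) \left(4 + \frac{4}{6 \left(-1\right) - -1}\right)^{2}} = \frac{1}{\left(-7\right) \left(4 + \frac{4}{-6 + 1}\right)^{2}} = \frac{1}{\left(-7\right) \left(4 + \frac{4}{-5}\right)^{2}} = \frac{1}{\left(-7\right) \left(4 + 4 \left(- \frac{1}{5}\right)\right)^{2}} = \frac{1}{\left(-7\right) \left(4 - \frac{4}{5}\right)^{2}} = \frac{1}{\left(-7\right) \left(\frac{16}{5}\right)^{2}} = \frac{1}{\left(-7\right) \frac{256}{25}} = \frac{1}{- \frac{1792}{25}} = - \frac{25}{1792}$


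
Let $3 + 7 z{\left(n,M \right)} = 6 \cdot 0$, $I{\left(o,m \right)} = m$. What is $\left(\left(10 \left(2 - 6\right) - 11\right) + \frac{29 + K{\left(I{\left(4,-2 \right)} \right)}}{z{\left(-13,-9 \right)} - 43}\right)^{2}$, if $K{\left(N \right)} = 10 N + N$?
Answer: $\frac{241895809}{92416} \approx 2617.5$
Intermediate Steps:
$z{\left(n,M \right)} = - \frac{3}{7}$ ($z{\left(n,M \right)} = - \frac{3}{7} + \frac{6 \cdot 0}{7} = - \frac{3}{7} + \frac{1}{7} \cdot 0 = - \frac{3}{7} + 0 = - \frac{3}{7}$)
$K{\left(N \right)} = 11 N$
$\left(\left(10 \left(2 - 6\right) - 11\right) + \frac{29 + K{\left(I{\left(4,-2 \right)} \right)}}{z{\left(-13,-9 \right)} - 43}\right)^{2} = \left(\left(10 \left(2 - 6\right) - 11\right) + \frac{29 + 11 \left(-2\right)}{- \frac{3}{7} - 43}\right)^{2} = \left(\left(10 \left(2 - 6\right) - 11\right) + \frac{29 - 22}{- \frac{304}{7}}\right)^{2} = \left(\left(10 \left(-4\right) - 11\right) + 7 \left(- \frac{7}{304}\right)\right)^{2} = \left(\left(-40 - 11\right) - \frac{49}{304}\right)^{2} = \left(-51 - \frac{49}{304}\right)^{2} = \left(- \frac{15553}{304}\right)^{2} = \frac{241895809}{92416}$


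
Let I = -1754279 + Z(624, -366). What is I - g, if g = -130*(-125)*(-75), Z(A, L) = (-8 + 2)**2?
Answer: -535493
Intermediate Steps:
Z(A, L) = 36 (Z(A, L) = (-6)**2 = 36)
g = -1218750 (g = 16250*(-75) = -1218750)
I = -1754243 (I = -1754279 + 36 = -1754243)
I - g = -1754243 - 1*(-1218750) = -1754243 + 1218750 = -535493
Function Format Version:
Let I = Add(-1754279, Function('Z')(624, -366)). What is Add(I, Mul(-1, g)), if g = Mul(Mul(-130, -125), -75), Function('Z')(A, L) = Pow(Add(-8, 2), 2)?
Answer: -535493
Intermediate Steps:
Function('Z')(A, L) = 36 (Function('Z')(A, L) = Pow(-6, 2) = 36)
g = -1218750 (g = Mul(16250, -75) = -1218750)
I = -1754243 (I = Add(-1754279, 36) = -1754243)
Add(I, Mul(-1, g)) = Add(-1754243, Mul(-1, -1218750)) = Add(-1754243, 1218750) = -535493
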